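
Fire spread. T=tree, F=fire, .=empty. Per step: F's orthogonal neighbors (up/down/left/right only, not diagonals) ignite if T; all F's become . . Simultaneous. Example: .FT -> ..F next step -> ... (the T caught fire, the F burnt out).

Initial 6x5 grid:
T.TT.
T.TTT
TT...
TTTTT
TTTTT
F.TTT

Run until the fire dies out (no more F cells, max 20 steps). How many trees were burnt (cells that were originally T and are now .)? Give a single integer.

Step 1: +1 fires, +1 burnt (F count now 1)
Step 2: +2 fires, +1 burnt (F count now 2)
Step 3: +3 fires, +2 burnt (F count now 3)
Step 4: +5 fires, +3 burnt (F count now 5)
Step 5: +4 fires, +5 burnt (F count now 4)
Step 6: +2 fires, +4 burnt (F count now 2)
Step 7: +0 fires, +2 burnt (F count now 0)
Fire out after step 7
Initially T: 22, now '.': 25
Total burnt (originally-T cells now '.'): 17

Answer: 17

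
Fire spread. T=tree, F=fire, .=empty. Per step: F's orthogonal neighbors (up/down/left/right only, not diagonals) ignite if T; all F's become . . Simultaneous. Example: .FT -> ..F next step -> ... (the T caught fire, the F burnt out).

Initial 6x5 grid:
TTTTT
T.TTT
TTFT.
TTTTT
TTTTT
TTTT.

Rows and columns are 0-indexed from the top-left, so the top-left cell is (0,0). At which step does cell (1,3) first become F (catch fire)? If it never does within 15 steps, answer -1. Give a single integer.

Step 1: cell (1,3)='T' (+4 fires, +1 burnt)
Step 2: cell (1,3)='F' (+6 fires, +4 burnt)
  -> target ignites at step 2
Step 3: cell (1,3)='.' (+9 fires, +6 burnt)
Step 4: cell (1,3)='.' (+6 fires, +9 burnt)
Step 5: cell (1,3)='.' (+1 fires, +6 burnt)
Step 6: cell (1,3)='.' (+0 fires, +1 burnt)
  fire out at step 6

2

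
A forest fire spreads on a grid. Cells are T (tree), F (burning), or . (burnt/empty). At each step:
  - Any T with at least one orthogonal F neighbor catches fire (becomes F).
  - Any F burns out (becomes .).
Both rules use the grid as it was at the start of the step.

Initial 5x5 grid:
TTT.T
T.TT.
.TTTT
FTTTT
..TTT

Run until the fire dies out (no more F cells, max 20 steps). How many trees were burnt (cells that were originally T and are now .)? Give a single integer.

Step 1: +1 fires, +1 burnt (F count now 1)
Step 2: +2 fires, +1 burnt (F count now 2)
Step 3: +3 fires, +2 burnt (F count now 3)
Step 4: +4 fires, +3 burnt (F count now 4)
Step 5: +4 fires, +4 burnt (F count now 4)
Step 6: +1 fires, +4 burnt (F count now 1)
Step 7: +1 fires, +1 burnt (F count now 1)
Step 8: +1 fires, +1 burnt (F count now 1)
Step 9: +0 fires, +1 burnt (F count now 0)
Fire out after step 9
Initially T: 18, now '.': 24
Total burnt (originally-T cells now '.'): 17

Answer: 17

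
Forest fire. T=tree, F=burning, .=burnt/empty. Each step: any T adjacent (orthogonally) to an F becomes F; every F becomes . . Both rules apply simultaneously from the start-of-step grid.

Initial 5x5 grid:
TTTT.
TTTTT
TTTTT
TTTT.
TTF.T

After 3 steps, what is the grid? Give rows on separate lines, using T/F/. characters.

Step 1: 2 trees catch fire, 1 burn out
  TTTT.
  TTTTT
  TTTTT
  TTFT.
  TF..T
Step 2: 4 trees catch fire, 2 burn out
  TTTT.
  TTTTT
  TTFTT
  TF.F.
  F...T
Step 3: 4 trees catch fire, 4 burn out
  TTTT.
  TTFTT
  TF.FT
  F....
  ....T

TTTT.
TTFTT
TF.FT
F....
....T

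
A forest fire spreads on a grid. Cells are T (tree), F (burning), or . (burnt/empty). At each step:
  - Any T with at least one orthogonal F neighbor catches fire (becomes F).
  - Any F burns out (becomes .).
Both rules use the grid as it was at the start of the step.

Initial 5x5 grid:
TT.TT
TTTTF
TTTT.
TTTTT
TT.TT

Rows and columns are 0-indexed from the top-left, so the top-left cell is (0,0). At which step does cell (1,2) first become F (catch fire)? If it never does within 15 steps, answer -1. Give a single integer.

Step 1: cell (1,2)='T' (+2 fires, +1 burnt)
Step 2: cell (1,2)='F' (+3 fires, +2 burnt)
  -> target ignites at step 2
Step 3: cell (1,2)='.' (+3 fires, +3 burnt)
Step 4: cell (1,2)='.' (+6 fires, +3 burnt)
Step 5: cell (1,2)='.' (+4 fires, +6 burnt)
Step 6: cell (1,2)='.' (+2 fires, +4 burnt)
Step 7: cell (1,2)='.' (+1 fires, +2 burnt)
Step 8: cell (1,2)='.' (+0 fires, +1 burnt)
  fire out at step 8

2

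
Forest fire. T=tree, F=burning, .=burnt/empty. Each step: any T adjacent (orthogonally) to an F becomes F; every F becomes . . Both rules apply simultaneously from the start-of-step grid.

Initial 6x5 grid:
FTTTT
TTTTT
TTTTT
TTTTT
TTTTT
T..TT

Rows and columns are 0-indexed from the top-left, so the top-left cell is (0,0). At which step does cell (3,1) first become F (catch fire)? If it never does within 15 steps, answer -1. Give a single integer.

Step 1: cell (3,1)='T' (+2 fires, +1 burnt)
Step 2: cell (3,1)='T' (+3 fires, +2 burnt)
Step 3: cell (3,1)='T' (+4 fires, +3 burnt)
Step 4: cell (3,1)='F' (+5 fires, +4 burnt)
  -> target ignites at step 4
Step 5: cell (3,1)='.' (+5 fires, +5 burnt)
Step 6: cell (3,1)='.' (+3 fires, +5 burnt)
Step 7: cell (3,1)='.' (+2 fires, +3 burnt)
Step 8: cell (3,1)='.' (+2 fires, +2 burnt)
Step 9: cell (3,1)='.' (+1 fires, +2 burnt)
Step 10: cell (3,1)='.' (+0 fires, +1 burnt)
  fire out at step 10

4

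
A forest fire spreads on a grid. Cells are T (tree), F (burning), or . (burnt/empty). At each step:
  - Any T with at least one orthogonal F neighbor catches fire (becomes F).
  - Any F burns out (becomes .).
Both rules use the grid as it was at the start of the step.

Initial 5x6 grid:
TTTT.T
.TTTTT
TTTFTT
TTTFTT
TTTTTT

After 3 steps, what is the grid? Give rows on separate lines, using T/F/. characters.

Step 1: 6 trees catch fire, 2 burn out
  TTTT.T
  .TTFTT
  TTF.FT
  TTF.FT
  TTTFTT
Step 2: 9 trees catch fire, 6 burn out
  TTTF.T
  .TF.FT
  TF...F
  TF...F
  TTF.FT
Step 3: 7 trees catch fire, 9 burn out
  TTF..T
  .F...F
  F.....
  F.....
  TF...F

TTF..T
.F...F
F.....
F.....
TF...F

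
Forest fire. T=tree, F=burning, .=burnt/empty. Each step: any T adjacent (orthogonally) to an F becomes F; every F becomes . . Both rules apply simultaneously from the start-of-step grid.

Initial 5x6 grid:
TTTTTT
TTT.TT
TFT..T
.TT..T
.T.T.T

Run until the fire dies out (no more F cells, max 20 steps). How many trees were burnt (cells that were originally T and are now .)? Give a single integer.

Step 1: +4 fires, +1 burnt (F count now 4)
Step 2: +5 fires, +4 burnt (F count now 5)
Step 3: +2 fires, +5 burnt (F count now 2)
Step 4: +1 fires, +2 burnt (F count now 1)
Step 5: +1 fires, +1 burnt (F count now 1)
Step 6: +2 fires, +1 burnt (F count now 2)
Step 7: +1 fires, +2 burnt (F count now 1)
Step 8: +1 fires, +1 burnt (F count now 1)
Step 9: +1 fires, +1 burnt (F count now 1)
Step 10: +1 fires, +1 burnt (F count now 1)
Step 11: +0 fires, +1 burnt (F count now 0)
Fire out after step 11
Initially T: 20, now '.': 29
Total burnt (originally-T cells now '.'): 19

Answer: 19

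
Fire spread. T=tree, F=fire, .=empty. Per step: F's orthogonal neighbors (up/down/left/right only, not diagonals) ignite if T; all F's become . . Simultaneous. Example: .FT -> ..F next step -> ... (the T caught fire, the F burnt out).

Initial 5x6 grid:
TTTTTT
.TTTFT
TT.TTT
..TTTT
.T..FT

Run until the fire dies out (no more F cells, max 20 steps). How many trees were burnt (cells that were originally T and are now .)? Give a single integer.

Answer: 20

Derivation:
Step 1: +6 fires, +2 burnt (F count now 6)
Step 2: +7 fires, +6 burnt (F count now 7)
Step 3: +3 fires, +7 burnt (F count now 3)
Step 4: +2 fires, +3 burnt (F count now 2)
Step 5: +2 fires, +2 burnt (F count now 2)
Step 6: +0 fires, +2 burnt (F count now 0)
Fire out after step 6
Initially T: 21, now '.': 29
Total burnt (originally-T cells now '.'): 20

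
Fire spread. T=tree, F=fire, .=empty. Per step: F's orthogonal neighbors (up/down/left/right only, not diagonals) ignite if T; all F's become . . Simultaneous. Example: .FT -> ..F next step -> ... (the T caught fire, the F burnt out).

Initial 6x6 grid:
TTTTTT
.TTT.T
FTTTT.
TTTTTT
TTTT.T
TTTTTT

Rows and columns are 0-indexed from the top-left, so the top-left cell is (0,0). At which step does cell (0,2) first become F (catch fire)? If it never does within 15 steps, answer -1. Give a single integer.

Step 1: cell (0,2)='T' (+2 fires, +1 burnt)
Step 2: cell (0,2)='T' (+4 fires, +2 burnt)
Step 3: cell (0,2)='T' (+6 fires, +4 burnt)
Step 4: cell (0,2)='F' (+7 fires, +6 burnt)
  -> target ignites at step 4
Step 5: cell (0,2)='.' (+4 fires, +7 burnt)
Step 6: cell (0,2)='.' (+3 fires, +4 burnt)
Step 7: cell (0,2)='.' (+3 fires, +3 burnt)
Step 8: cell (0,2)='.' (+2 fires, +3 burnt)
Step 9: cell (0,2)='.' (+0 fires, +2 burnt)
  fire out at step 9

4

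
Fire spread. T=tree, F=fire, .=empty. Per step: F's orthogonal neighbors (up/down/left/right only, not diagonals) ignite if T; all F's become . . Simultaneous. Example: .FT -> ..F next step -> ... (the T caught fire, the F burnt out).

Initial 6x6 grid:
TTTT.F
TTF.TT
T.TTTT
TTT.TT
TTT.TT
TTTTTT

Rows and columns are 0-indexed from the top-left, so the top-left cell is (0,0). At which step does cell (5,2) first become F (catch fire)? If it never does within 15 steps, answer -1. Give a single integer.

Step 1: cell (5,2)='T' (+4 fires, +2 burnt)
Step 2: cell (5,2)='T' (+7 fires, +4 burnt)
Step 3: cell (5,2)='T' (+6 fires, +7 burnt)
Step 4: cell (5,2)='F' (+5 fires, +6 burnt)
  -> target ignites at step 4
Step 5: cell (5,2)='.' (+5 fires, +5 burnt)
Step 6: cell (5,2)='.' (+2 fires, +5 burnt)
Step 7: cell (5,2)='.' (+0 fires, +2 burnt)
  fire out at step 7

4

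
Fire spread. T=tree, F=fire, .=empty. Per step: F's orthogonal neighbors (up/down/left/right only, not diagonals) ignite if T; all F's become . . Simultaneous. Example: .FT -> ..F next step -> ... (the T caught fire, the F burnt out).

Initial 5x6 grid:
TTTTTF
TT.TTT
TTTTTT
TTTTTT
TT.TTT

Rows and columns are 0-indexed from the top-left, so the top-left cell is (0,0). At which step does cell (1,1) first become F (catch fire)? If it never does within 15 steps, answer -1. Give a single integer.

Step 1: cell (1,1)='T' (+2 fires, +1 burnt)
Step 2: cell (1,1)='T' (+3 fires, +2 burnt)
Step 3: cell (1,1)='T' (+4 fires, +3 burnt)
Step 4: cell (1,1)='T' (+4 fires, +4 burnt)
Step 5: cell (1,1)='F' (+5 fires, +4 burnt)
  -> target ignites at step 5
Step 6: cell (1,1)='.' (+4 fires, +5 burnt)
Step 7: cell (1,1)='.' (+2 fires, +4 burnt)
Step 8: cell (1,1)='.' (+2 fires, +2 burnt)
Step 9: cell (1,1)='.' (+1 fires, +2 burnt)
Step 10: cell (1,1)='.' (+0 fires, +1 burnt)
  fire out at step 10

5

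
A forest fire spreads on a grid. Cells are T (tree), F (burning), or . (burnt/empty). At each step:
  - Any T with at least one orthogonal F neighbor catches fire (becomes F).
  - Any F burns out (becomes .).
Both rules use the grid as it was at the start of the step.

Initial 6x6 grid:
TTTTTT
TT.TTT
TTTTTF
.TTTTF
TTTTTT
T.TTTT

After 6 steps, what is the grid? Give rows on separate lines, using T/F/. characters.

Step 1: 4 trees catch fire, 2 burn out
  TTTTTT
  TT.TTF
  TTTTF.
  .TTTF.
  TTTTTF
  T.TTTT
Step 2: 6 trees catch fire, 4 burn out
  TTTTTF
  TT.TF.
  TTTF..
  .TTF..
  TTTTF.
  T.TTTF
Step 3: 6 trees catch fire, 6 burn out
  TTTTF.
  TT.F..
  TTF...
  .TF...
  TTTF..
  T.TTF.
Step 4: 5 trees catch fire, 6 burn out
  TTTF..
  TT....
  TF....
  .F....
  TTF...
  T.TF..
Step 5: 5 trees catch fire, 5 burn out
  TTF...
  TF....
  F.....
  ......
  TF....
  T.F...
Step 6: 3 trees catch fire, 5 burn out
  TF....
  F.....
  ......
  ......
  F.....
  T.....

TF....
F.....
......
......
F.....
T.....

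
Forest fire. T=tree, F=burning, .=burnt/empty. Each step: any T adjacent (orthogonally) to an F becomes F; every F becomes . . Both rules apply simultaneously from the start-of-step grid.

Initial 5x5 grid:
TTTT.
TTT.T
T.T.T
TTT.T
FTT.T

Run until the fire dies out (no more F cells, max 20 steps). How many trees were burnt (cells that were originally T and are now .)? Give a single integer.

Answer: 14

Derivation:
Step 1: +2 fires, +1 burnt (F count now 2)
Step 2: +3 fires, +2 burnt (F count now 3)
Step 3: +2 fires, +3 burnt (F count now 2)
Step 4: +3 fires, +2 burnt (F count now 3)
Step 5: +2 fires, +3 burnt (F count now 2)
Step 6: +1 fires, +2 burnt (F count now 1)
Step 7: +1 fires, +1 burnt (F count now 1)
Step 8: +0 fires, +1 burnt (F count now 0)
Fire out after step 8
Initially T: 18, now '.': 21
Total burnt (originally-T cells now '.'): 14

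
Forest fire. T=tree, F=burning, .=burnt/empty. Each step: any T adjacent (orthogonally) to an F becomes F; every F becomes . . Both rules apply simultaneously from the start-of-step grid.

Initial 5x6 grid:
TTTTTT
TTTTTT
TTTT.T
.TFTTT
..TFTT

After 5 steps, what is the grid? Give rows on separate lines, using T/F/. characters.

Step 1: 5 trees catch fire, 2 burn out
  TTTTTT
  TTTTTT
  TTFT.T
  .F.FTT
  ..F.FT
Step 2: 5 trees catch fire, 5 burn out
  TTTTTT
  TTFTTT
  TF.F.T
  ....FT
  .....F
Step 3: 5 trees catch fire, 5 burn out
  TTFTTT
  TF.FTT
  F....T
  .....F
  ......
Step 4: 5 trees catch fire, 5 burn out
  TF.FTT
  F...FT
  .....F
  ......
  ......
Step 5: 3 trees catch fire, 5 burn out
  F...FT
  .....F
  ......
  ......
  ......

F...FT
.....F
......
......
......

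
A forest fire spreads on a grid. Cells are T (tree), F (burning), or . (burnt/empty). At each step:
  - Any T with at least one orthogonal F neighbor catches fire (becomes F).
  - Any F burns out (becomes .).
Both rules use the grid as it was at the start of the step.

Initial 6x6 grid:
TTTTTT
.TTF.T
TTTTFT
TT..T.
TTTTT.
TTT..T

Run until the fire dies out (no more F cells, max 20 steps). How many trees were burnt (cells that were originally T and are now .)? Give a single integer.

Answer: 25

Derivation:
Step 1: +5 fires, +2 burnt (F count now 5)
Step 2: +6 fires, +5 burnt (F count now 6)
Step 3: +4 fires, +6 burnt (F count now 4)
Step 4: +4 fires, +4 burnt (F count now 4)
Step 5: +3 fires, +4 burnt (F count now 3)
Step 6: +2 fires, +3 burnt (F count now 2)
Step 7: +1 fires, +2 burnt (F count now 1)
Step 8: +0 fires, +1 burnt (F count now 0)
Fire out after step 8
Initially T: 26, now '.': 35
Total burnt (originally-T cells now '.'): 25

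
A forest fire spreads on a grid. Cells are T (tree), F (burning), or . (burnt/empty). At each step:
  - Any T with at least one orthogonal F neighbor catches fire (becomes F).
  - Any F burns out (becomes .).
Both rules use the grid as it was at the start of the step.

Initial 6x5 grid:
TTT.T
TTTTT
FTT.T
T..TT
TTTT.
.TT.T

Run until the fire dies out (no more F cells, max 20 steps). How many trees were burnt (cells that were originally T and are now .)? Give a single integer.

Answer: 21

Derivation:
Step 1: +3 fires, +1 burnt (F count now 3)
Step 2: +4 fires, +3 burnt (F count now 4)
Step 3: +3 fires, +4 burnt (F count now 3)
Step 4: +4 fires, +3 burnt (F count now 4)
Step 5: +3 fires, +4 burnt (F count now 3)
Step 6: +3 fires, +3 burnt (F count now 3)
Step 7: +1 fires, +3 burnt (F count now 1)
Step 8: +0 fires, +1 burnt (F count now 0)
Fire out after step 8
Initially T: 22, now '.': 29
Total burnt (originally-T cells now '.'): 21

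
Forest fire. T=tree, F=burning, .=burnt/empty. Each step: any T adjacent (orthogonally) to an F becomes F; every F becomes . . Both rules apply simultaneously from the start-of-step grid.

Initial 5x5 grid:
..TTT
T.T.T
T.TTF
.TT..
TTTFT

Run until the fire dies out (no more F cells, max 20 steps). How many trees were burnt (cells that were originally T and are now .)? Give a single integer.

Answer: 13

Derivation:
Step 1: +4 fires, +2 burnt (F count now 4)
Step 2: +4 fires, +4 burnt (F count now 4)
Step 3: +4 fires, +4 burnt (F count now 4)
Step 4: +1 fires, +4 burnt (F count now 1)
Step 5: +0 fires, +1 burnt (F count now 0)
Fire out after step 5
Initially T: 15, now '.': 23
Total burnt (originally-T cells now '.'): 13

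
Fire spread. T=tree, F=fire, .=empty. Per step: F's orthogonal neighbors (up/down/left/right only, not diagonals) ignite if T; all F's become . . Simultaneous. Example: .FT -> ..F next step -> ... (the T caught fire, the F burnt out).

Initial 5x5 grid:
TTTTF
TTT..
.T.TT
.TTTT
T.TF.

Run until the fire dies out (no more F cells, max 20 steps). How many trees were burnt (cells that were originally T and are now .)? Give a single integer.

Step 1: +3 fires, +2 burnt (F count now 3)
Step 2: +4 fires, +3 burnt (F count now 4)
Step 3: +4 fires, +4 burnt (F count now 4)
Step 4: +3 fires, +4 burnt (F count now 3)
Step 5: +1 fires, +3 burnt (F count now 1)
Step 6: +0 fires, +1 burnt (F count now 0)
Fire out after step 6
Initially T: 16, now '.': 24
Total burnt (originally-T cells now '.'): 15

Answer: 15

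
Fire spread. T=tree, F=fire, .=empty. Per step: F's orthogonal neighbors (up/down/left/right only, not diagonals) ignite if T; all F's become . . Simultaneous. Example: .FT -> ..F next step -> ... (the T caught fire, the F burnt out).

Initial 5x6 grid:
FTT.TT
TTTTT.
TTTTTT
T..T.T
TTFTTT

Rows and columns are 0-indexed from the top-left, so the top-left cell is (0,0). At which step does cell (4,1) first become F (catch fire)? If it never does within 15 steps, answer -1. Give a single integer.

Step 1: cell (4,1)='F' (+4 fires, +2 burnt)
  -> target ignites at step 1
Step 2: cell (4,1)='.' (+6 fires, +4 burnt)
Step 3: cell (4,1)='.' (+5 fires, +6 burnt)
Step 4: cell (4,1)='.' (+4 fires, +5 burnt)
Step 5: cell (4,1)='.' (+2 fires, +4 burnt)
Step 6: cell (4,1)='.' (+1 fires, +2 burnt)
Step 7: cell (4,1)='.' (+1 fires, +1 burnt)
Step 8: cell (4,1)='.' (+0 fires, +1 burnt)
  fire out at step 8

1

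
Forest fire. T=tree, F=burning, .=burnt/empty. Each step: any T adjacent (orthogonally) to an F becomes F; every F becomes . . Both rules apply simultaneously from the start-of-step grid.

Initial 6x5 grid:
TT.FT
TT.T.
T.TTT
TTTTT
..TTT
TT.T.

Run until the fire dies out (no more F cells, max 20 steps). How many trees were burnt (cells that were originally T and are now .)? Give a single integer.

Step 1: +2 fires, +1 burnt (F count now 2)
Step 2: +1 fires, +2 burnt (F count now 1)
Step 3: +3 fires, +1 burnt (F count now 3)
Step 4: +3 fires, +3 burnt (F count now 3)
Step 5: +4 fires, +3 burnt (F count now 4)
Step 6: +1 fires, +4 burnt (F count now 1)
Step 7: +1 fires, +1 burnt (F count now 1)
Step 8: +1 fires, +1 burnt (F count now 1)
Step 9: +2 fires, +1 burnt (F count now 2)
Step 10: +1 fires, +2 burnt (F count now 1)
Step 11: +0 fires, +1 burnt (F count now 0)
Fire out after step 11
Initially T: 21, now '.': 28
Total burnt (originally-T cells now '.'): 19

Answer: 19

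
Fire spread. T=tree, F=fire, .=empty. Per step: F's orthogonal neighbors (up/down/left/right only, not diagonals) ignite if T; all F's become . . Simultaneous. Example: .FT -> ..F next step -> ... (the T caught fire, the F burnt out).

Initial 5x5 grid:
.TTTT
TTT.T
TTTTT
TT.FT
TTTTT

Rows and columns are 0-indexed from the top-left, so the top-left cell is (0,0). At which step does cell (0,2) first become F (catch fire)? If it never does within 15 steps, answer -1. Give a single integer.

Step 1: cell (0,2)='T' (+3 fires, +1 burnt)
Step 2: cell (0,2)='T' (+4 fires, +3 burnt)
Step 3: cell (0,2)='T' (+4 fires, +4 burnt)
Step 4: cell (0,2)='F' (+6 fires, +4 burnt)
  -> target ignites at step 4
Step 5: cell (0,2)='.' (+4 fires, +6 burnt)
Step 6: cell (0,2)='.' (+0 fires, +4 burnt)
  fire out at step 6

4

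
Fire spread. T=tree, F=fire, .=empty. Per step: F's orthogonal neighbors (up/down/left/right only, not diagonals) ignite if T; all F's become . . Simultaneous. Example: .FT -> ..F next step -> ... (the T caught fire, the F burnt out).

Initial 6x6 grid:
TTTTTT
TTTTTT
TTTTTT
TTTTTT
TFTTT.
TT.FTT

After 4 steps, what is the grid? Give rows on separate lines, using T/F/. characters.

Step 1: 6 trees catch fire, 2 burn out
  TTTTTT
  TTTTTT
  TTTTTT
  TFTTTT
  F.FFT.
  TF..FT
Step 2: 7 trees catch fire, 6 burn out
  TTTTTT
  TTTTTT
  TFTTTT
  F.FFTT
  ....F.
  F....F
Step 3: 5 trees catch fire, 7 burn out
  TTTTTT
  TFTTTT
  F.FFTT
  ....FT
  ......
  ......
Step 4: 6 trees catch fire, 5 burn out
  TFTTTT
  F.FFTT
  ....FT
  .....F
  ......
  ......

TFTTTT
F.FFTT
....FT
.....F
......
......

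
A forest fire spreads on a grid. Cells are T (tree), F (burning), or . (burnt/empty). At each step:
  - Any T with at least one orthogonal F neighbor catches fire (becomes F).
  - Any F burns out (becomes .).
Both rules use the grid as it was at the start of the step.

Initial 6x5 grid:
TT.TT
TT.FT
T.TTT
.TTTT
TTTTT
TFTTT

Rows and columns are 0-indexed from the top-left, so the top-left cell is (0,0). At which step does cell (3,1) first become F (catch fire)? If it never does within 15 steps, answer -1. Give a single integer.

Step 1: cell (3,1)='T' (+6 fires, +2 burnt)
Step 2: cell (3,1)='F' (+8 fires, +6 burnt)
  -> target ignites at step 2
Step 3: cell (3,1)='.' (+4 fires, +8 burnt)
Step 4: cell (3,1)='.' (+1 fires, +4 burnt)
Step 5: cell (3,1)='.' (+0 fires, +1 burnt)
  fire out at step 5

2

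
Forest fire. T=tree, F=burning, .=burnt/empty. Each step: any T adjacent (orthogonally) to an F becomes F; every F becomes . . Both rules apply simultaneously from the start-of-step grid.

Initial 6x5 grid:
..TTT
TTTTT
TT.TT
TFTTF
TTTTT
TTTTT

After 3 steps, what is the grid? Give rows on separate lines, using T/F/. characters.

Step 1: 7 trees catch fire, 2 burn out
  ..TTT
  TTTTT
  TF.TF
  F.FF.
  TFTTF
  TTTTT
Step 2: 9 trees catch fire, 7 burn out
  ..TTT
  TFTTF
  F..F.
  .....
  F.FF.
  TFTTF
Step 3: 7 trees catch fire, 9 burn out
  ..TTF
  F.FF.
  .....
  .....
  .....
  F.FF.

..TTF
F.FF.
.....
.....
.....
F.FF.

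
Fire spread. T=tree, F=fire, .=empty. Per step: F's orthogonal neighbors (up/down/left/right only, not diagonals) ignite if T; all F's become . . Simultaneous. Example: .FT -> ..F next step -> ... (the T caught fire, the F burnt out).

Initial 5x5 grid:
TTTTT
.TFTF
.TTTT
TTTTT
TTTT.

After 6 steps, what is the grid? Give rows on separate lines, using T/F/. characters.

Step 1: 6 trees catch fire, 2 burn out
  TTFTF
  .F.F.
  .TFTF
  TTTTT
  TTTT.
Step 2: 6 trees catch fire, 6 burn out
  TF.F.
  .....
  .F.F.
  TTFTF
  TTTT.
Step 3: 4 trees catch fire, 6 burn out
  F....
  .....
  .....
  TF.F.
  TTFT.
Step 4: 3 trees catch fire, 4 burn out
  .....
  .....
  .....
  F....
  TF.F.
Step 5: 1 trees catch fire, 3 burn out
  .....
  .....
  .....
  .....
  F....
Step 6: 0 trees catch fire, 1 burn out
  .....
  .....
  .....
  .....
  .....

.....
.....
.....
.....
.....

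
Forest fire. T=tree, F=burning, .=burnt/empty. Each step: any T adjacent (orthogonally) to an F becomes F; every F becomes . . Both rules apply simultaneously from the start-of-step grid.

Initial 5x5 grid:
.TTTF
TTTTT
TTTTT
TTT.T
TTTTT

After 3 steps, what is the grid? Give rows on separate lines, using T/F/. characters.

Step 1: 2 trees catch fire, 1 burn out
  .TTF.
  TTTTF
  TTTTT
  TTT.T
  TTTTT
Step 2: 3 trees catch fire, 2 burn out
  .TF..
  TTTF.
  TTTTF
  TTT.T
  TTTTT
Step 3: 4 trees catch fire, 3 burn out
  .F...
  TTF..
  TTTF.
  TTT.F
  TTTTT

.F...
TTF..
TTTF.
TTT.F
TTTTT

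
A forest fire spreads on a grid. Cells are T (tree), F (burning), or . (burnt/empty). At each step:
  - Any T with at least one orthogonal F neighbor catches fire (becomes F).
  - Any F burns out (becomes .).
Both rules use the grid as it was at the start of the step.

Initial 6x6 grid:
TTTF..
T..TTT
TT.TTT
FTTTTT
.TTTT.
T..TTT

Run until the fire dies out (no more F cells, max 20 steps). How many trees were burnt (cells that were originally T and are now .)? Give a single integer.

Answer: 24

Derivation:
Step 1: +4 fires, +2 burnt (F count now 4)
Step 2: +7 fires, +4 burnt (F count now 7)
Step 3: +5 fires, +7 burnt (F count now 5)
Step 4: +3 fires, +5 burnt (F count now 3)
Step 5: +3 fires, +3 burnt (F count now 3)
Step 6: +1 fires, +3 burnt (F count now 1)
Step 7: +1 fires, +1 burnt (F count now 1)
Step 8: +0 fires, +1 burnt (F count now 0)
Fire out after step 8
Initially T: 25, now '.': 35
Total burnt (originally-T cells now '.'): 24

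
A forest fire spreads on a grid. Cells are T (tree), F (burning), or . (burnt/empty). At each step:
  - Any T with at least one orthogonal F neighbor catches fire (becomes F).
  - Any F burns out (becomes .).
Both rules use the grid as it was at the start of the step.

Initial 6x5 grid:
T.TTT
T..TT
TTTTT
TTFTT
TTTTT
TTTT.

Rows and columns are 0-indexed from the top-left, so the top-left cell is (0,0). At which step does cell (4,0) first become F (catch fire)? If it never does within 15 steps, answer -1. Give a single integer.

Step 1: cell (4,0)='T' (+4 fires, +1 burnt)
Step 2: cell (4,0)='T' (+7 fires, +4 burnt)
Step 3: cell (4,0)='F' (+7 fires, +7 burnt)
  -> target ignites at step 3
Step 4: cell (4,0)='.' (+4 fires, +7 burnt)
Step 5: cell (4,0)='.' (+3 fires, +4 burnt)
Step 6: cell (4,0)='.' (+0 fires, +3 burnt)
  fire out at step 6

3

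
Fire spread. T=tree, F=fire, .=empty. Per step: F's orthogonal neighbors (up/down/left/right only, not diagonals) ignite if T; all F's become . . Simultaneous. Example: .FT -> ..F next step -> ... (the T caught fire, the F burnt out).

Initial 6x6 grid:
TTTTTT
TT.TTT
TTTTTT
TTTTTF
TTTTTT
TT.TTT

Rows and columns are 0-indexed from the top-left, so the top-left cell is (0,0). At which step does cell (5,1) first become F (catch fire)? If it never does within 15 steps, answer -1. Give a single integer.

Step 1: cell (5,1)='T' (+3 fires, +1 burnt)
Step 2: cell (5,1)='T' (+5 fires, +3 burnt)
Step 3: cell (5,1)='T' (+6 fires, +5 burnt)
Step 4: cell (5,1)='T' (+6 fires, +6 burnt)
Step 5: cell (5,1)='T' (+4 fires, +6 burnt)
Step 6: cell (5,1)='F' (+5 fires, +4 burnt)
  -> target ignites at step 6
Step 7: cell (5,1)='.' (+3 fires, +5 burnt)
Step 8: cell (5,1)='.' (+1 fires, +3 burnt)
Step 9: cell (5,1)='.' (+0 fires, +1 burnt)
  fire out at step 9

6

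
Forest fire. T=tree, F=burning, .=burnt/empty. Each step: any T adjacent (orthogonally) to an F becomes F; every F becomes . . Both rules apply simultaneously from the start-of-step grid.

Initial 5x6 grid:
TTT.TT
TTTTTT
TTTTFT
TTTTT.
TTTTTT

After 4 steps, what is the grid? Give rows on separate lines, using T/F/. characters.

Step 1: 4 trees catch fire, 1 burn out
  TTT.TT
  TTTTFT
  TTTF.F
  TTTTF.
  TTTTTT
Step 2: 6 trees catch fire, 4 burn out
  TTT.FT
  TTTF.F
  TTF...
  TTTF..
  TTTTFT
Step 3: 6 trees catch fire, 6 burn out
  TTT..F
  TTF...
  TF....
  TTF...
  TTTF.F
Step 4: 5 trees catch fire, 6 burn out
  TTF...
  TF....
  F.....
  TF....
  TTF...

TTF...
TF....
F.....
TF....
TTF...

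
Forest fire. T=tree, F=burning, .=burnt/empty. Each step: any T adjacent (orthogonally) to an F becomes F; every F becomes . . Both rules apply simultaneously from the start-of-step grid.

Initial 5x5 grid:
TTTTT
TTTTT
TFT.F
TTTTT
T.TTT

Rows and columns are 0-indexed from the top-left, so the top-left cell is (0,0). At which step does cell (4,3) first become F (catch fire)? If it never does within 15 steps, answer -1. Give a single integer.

Step 1: cell (4,3)='T' (+6 fires, +2 burnt)
Step 2: cell (4,3)='T' (+9 fires, +6 burnt)
Step 3: cell (4,3)='F' (+6 fires, +9 burnt)
  -> target ignites at step 3
Step 4: cell (4,3)='.' (+0 fires, +6 burnt)
  fire out at step 4

3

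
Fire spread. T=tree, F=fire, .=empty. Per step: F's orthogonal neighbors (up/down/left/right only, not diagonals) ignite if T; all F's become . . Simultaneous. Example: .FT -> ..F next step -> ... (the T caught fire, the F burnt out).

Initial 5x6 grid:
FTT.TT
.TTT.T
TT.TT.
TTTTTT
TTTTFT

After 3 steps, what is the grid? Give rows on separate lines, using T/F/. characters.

Step 1: 4 trees catch fire, 2 burn out
  .FT.TT
  .TTT.T
  TT.TT.
  TTTTFT
  TTTF.F
Step 2: 6 trees catch fire, 4 burn out
  ..F.TT
  .FTT.T
  TT.TF.
  TTTF.F
  TTF...
Step 3: 5 trees catch fire, 6 burn out
  ....TT
  ..FT.T
  TF.F..
  TTF...
  TF....

....TT
..FT.T
TF.F..
TTF...
TF....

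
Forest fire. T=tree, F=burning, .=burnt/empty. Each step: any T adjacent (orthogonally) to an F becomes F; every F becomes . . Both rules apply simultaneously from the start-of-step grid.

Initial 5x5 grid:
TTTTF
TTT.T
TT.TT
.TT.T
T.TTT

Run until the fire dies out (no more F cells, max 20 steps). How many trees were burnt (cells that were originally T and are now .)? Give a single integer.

Answer: 18

Derivation:
Step 1: +2 fires, +1 burnt (F count now 2)
Step 2: +2 fires, +2 burnt (F count now 2)
Step 3: +4 fires, +2 burnt (F count now 4)
Step 4: +3 fires, +4 burnt (F count now 3)
Step 5: +3 fires, +3 burnt (F count now 3)
Step 6: +3 fires, +3 burnt (F count now 3)
Step 7: +1 fires, +3 burnt (F count now 1)
Step 8: +0 fires, +1 burnt (F count now 0)
Fire out after step 8
Initially T: 19, now '.': 24
Total burnt (originally-T cells now '.'): 18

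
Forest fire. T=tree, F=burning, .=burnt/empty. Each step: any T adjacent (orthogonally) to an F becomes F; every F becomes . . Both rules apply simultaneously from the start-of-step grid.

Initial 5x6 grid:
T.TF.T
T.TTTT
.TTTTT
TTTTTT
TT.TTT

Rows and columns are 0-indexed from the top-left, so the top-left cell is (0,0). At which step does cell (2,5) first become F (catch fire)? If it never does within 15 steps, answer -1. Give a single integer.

Step 1: cell (2,5)='T' (+2 fires, +1 burnt)
Step 2: cell (2,5)='T' (+3 fires, +2 burnt)
Step 3: cell (2,5)='T' (+4 fires, +3 burnt)
Step 4: cell (2,5)='F' (+6 fires, +4 burnt)
  -> target ignites at step 4
Step 5: cell (2,5)='.' (+3 fires, +6 burnt)
Step 6: cell (2,5)='.' (+3 fires, +3 burnt)
Step 7: cell (2,5)='.' (+1 fires, +3 burnt)
Step 8: cell (2,5)='.' (+0 fires, +1 burnt)
  fire out at step 8

4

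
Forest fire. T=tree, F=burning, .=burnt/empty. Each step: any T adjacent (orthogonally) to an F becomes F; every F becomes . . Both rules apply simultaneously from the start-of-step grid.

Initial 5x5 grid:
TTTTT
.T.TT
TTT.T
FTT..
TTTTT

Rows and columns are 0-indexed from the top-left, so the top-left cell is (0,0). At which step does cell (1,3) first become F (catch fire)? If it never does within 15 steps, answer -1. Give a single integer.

Step 1: cell (1,3)='T' (+3 fires, +1 burnt)
Step 2: cell (1,3)='T' (+3 fires, +3 burnt)
Step 3: cell (1,3)='T' (+3 fires, +3 burnt)
Step 4: cell (1,3)='T' (+2 fires, +3 burnt)
Step 5: cell (1,3)='T' (+3 fires, +2 burnt)
Step 6: cell (1,3)='T' (+1 fires, +3 burnt)
Step 7: cell (1,3)='F' (+2 fires, +1 burnt)
  -> target ignites at step 7
Step 8: cell (1,3)='.' (+1 fires, +2 burnt)
Step 9: cell (1,3)='.' (+1 fires, +1 burnt)
Step 10: cell (1,3)='.' (+0 fires, +1 burnt)
  fire out at step 10

7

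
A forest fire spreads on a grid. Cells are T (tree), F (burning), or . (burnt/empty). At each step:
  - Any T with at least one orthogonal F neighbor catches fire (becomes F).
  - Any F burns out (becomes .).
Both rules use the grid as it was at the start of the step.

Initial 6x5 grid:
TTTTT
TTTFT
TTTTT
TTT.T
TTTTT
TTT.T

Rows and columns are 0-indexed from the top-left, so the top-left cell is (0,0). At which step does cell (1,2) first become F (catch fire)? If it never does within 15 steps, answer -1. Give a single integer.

Step 1: cell (1,2)='F' (+4 fires, +1 burnt)
  -> target ignites at step 1
Step 2: cell (1,2)='.' (+5 fires, +4 burnt)
Step 3: cell (1,2)='.' (+5 fires, +5 burnt)
Step 4: cell (1,2)='.' (+5 fires, +5 burnt)
Step 5: cell (1,2)='.' (+5 fires, +5 burnt)
Step 6: cell (1,2)='.' (+2 fires, +5 burnt)
Step 7: cell (1,2)='.' (+1 fires, +2 burnt)
Step 8: cell (1,2)='.' (+0 fires, +1 burnt)
  fire out at step 8

1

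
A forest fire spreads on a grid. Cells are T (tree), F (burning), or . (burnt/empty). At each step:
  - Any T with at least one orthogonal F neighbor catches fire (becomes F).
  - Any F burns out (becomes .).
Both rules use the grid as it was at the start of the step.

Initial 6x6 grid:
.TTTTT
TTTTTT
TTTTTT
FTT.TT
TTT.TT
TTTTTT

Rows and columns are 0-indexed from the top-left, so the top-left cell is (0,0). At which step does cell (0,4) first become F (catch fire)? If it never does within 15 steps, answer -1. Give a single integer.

Step 1: cell (0,4)='T' (+3 fires, +1 burnt)
Step 2: cell (0,4)='T' (+5 fires, +3 burnt)
Step 3: cell (0,4)='T' (+4 fires, +5 burnt)
Step 4: cell (0,4)='T' (+4 fires, +4 burnt)
Step 5: cell (0,4)='T' (+4 fires, +4 burnt)
Step 6: cell (0,4)='T' (+5 fires, +4 burnt)
Step 7: cell (0,4)='F' (+5 fires, +5 burnt)
  -> target ignites at step 7
Step 8: cell (0,4)='.' (+2 fires, +5 burnt)
Step 9: cell (0,4)='.' (+0 fires, +2 burnt)
  fire out at step 9

7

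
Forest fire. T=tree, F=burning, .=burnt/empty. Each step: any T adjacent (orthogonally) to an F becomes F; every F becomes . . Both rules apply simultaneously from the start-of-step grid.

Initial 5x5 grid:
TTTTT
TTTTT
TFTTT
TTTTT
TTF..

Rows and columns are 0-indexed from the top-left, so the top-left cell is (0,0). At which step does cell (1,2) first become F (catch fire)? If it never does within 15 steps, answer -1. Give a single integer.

Step 1: cell (1,2)='T' (+6 fires, +2 burnt)
Step 2: cell (1,2)='F' (+7 fires, +6 burnt)
  -> target ignites at step 2
Step 3: cell (1,2)='.' (+5 fires, +7 burnt)
Step 4: cell (1,2)='.' (+2 fires, +5 burnt)
Step 5: cell (1,2)='.' (+1 fires, +2 burnt)
Step 6: cell (1,2)='.' (+0 fires, +1 burnt)
  fire out at step 6

2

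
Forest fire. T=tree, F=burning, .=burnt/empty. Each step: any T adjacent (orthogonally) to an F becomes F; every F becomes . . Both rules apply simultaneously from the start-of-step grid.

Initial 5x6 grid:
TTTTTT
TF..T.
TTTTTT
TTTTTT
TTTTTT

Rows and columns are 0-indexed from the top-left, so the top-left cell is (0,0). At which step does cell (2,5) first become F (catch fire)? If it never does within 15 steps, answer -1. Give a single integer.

Step 1: cell (2,5)='T' (+3 fires, +1 burnt)
Step 2: cell (2,5)='T' (+5 fires, +3 burnt)
Step 3: cell (2,5)='T' (+5 fires, +5 burnt)
Step 4: cell (2,5)='T' (+5 fires, +5 burnt)
Step 5: cell (2,5)='F' (+5 fires, +5 burnt)
  -> target ignites at step 5
Step 6: cell (2,5)='.' (+2 fires, +5 burnt)
Step 7: cell (2,5)='.' (+1 fires, +2 burnt)
Step 8: cell (2,5)='.' (+0 fires, +1 burnt)
  fire out at step 8

5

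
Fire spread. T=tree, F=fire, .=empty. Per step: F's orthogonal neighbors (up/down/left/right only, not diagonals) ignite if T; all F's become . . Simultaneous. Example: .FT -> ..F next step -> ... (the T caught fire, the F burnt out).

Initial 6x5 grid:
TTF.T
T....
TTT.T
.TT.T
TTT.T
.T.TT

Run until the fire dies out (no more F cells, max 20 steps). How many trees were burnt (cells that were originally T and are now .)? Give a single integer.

Step 1: +1 fires, +1 burnt (F count now 1)
Step 2: +1 fires, +1 burnt (F count now 1)
Step 3: +1 fires, +1 burnt (F count now 1)
Step 4: +1 fires, +1 burnt (F count now 1)
Step 5: +1 fires, +1 burnt (F count now 1)
Step 6: +2 fires, +1 burnt (F count now 2)
Step 7: +2 fires, +2 burnt (F count now 2)
Step 8: +3 fires, +2 burnt (F count now 3)
Step 9: +0 fires, +3 burnt (F count now 0)
Fire out after step 9
Initially T: 18, now '.': 24
Total burnt (originally-T cells now '.'): 12

Answer: 12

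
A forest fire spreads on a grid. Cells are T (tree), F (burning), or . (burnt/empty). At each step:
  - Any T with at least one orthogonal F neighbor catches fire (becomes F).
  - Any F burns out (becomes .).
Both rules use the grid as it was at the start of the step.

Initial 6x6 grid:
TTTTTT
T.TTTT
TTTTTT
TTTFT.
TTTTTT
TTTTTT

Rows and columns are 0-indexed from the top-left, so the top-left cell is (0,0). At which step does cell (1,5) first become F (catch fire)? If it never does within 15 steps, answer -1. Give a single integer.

Step 1: cell (1,5)='T' (+4 fires, +1 burnt)
Step 2: cell (1,5)='T' (+7 fires, +4 burnt)
Step 3: cell (1,5)='T' (+10 fires, +7 burnt)
Step 4: cell (1,5)='F' (+7 fires, +10 burnt)
  -> target ignites at step 4
Step 5: cell (1,5)='.' (+4 fires, +7 burnt)
Step 6: cell (1,5)='.' (+1 fires, +4 burnt)
Step 7: cell (1,5)='.' (+0 fires, +1 burnt)
  fire out at step 7

4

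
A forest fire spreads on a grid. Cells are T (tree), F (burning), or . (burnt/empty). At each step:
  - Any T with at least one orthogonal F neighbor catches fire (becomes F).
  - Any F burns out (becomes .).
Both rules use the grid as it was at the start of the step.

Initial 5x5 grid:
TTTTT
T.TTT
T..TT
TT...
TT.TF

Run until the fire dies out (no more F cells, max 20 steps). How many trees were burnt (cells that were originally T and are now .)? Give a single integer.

Answer: 1

Derivation:
Step 1: +1 fires, +1 burnt (F count now 1)
Step 2: +0 fires, +1 burnt (F count now 0)
Fire out after step 2
Initially T: 17, now '.': 9
Total burnt (originally-T cells now '.'): 1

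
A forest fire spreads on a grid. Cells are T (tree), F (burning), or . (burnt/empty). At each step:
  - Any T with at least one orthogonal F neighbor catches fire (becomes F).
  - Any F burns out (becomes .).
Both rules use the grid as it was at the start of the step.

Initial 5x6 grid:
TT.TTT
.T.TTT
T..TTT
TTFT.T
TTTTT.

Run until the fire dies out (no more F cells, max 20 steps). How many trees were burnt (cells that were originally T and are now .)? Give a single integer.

Answer: 19

Derivation:
Step 1: +3 fires, +1 burnt (F count now 3)
Step 2: +4 fires, +3 burnt (F count now 4)
Step 3: +5 fires, +4 burnt (F count now 5)
Step 4: +3 fires, +5 burnt (F count now 3)
Step 5: +3 fires, +3 burnt (F count now 3)
Step 6: +1 fires, +3 burnt (F count now 1)
Step 7: +0 fires, +1 burnt (F count now 0)
Fire out after step 7
Initially T: 22, now '.': 27
Total burnt (originally-T cells now '.'): 19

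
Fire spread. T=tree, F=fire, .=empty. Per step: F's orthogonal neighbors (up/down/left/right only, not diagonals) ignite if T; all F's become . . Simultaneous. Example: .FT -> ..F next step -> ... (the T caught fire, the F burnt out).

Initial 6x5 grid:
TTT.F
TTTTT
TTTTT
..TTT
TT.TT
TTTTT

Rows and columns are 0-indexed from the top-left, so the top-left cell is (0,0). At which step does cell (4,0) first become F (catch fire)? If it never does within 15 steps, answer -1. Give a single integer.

Step 1: cell (4,0)='T' (+1 fires, +1 burnt)
Step 2: cell (4,0)='T' (+2 fires, +1 burnt)
Step 3: cell (4,0)='T' (+3 fires, +2 burnt)
Step 4: cell (4,0)='T' (+5 fires, +3 burnt)
Step 5: cell (4,0)='T' (+6 fires, +5 burnt)
Step 6: cell (4,0)='T' (+3 fires, +6 burnt)
Step 7: cell (4,0)='T' (+1 fires, +3 burnt)
Step 8: cell (4,0)='T' (+1 fires, +1 burnt)
Step 9: cell (4,0)='T' (+2 fires, +1 burnt)
Step 10: cell (4,0)='F' (+1 fires, +2 burnt)
  -> target ignites at step 10
Step 11: cell (4,0)='.' (+0 fires, +1 burnt)
  fire out at step 11

10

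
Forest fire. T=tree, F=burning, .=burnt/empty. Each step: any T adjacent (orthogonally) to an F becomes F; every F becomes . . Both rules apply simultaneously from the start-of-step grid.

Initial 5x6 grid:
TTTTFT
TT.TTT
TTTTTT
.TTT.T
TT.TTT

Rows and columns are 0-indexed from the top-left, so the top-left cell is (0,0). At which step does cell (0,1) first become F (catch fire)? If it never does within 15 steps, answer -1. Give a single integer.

Step 1: cell (0,1)='T' (+3 fires, +1 burnt)
Step 2: cell (0,1)='T' (+4 fires, +3 burnt)
Step 3: cell (0,1)='F' (+3 fires, +4 burnt)
  -> target ignites at step 3
Step 4: cell (0,1)='.' (+5 fires, +3 burnt)
Step 5: cell (0,1)='.' (+5 fires, +5 burnt)
Step 6: cell (0,1)='.' (+3 fires, +5 burnt)
Step 7: cell (0,1)='.' (+1 fires, +3 burnt)
Step 8: cell (0,1)='.' (+1 fires, +1 burnt)
Step 9: cell (0,1)='.' (+0 fires, +1 burnt)
  fire out at step 9

3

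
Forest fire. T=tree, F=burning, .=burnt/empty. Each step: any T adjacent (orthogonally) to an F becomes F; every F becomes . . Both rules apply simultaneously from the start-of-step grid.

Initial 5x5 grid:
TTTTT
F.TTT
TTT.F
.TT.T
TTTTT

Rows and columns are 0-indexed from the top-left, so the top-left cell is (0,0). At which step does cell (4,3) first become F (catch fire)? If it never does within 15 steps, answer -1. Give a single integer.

Step 1: cell (4,3)='T' (+4 fires, +2 burnt)
Step 2: cell (4,3)='T' (+5 fires, +4 burnt)
Step 3: cell (4,3)='F' (+6 fires, +5 burnt)
  -> target ignites at step 3
Step 4: cell (4,3)='.' (+3 fires, +6 burnt)
Step 5: cell (4,3)='.' (+1 fires, +3 burnt)
Step 6: cell (4,3)='.' (+0 fires, +1 burnt)
  fire out at step 6

3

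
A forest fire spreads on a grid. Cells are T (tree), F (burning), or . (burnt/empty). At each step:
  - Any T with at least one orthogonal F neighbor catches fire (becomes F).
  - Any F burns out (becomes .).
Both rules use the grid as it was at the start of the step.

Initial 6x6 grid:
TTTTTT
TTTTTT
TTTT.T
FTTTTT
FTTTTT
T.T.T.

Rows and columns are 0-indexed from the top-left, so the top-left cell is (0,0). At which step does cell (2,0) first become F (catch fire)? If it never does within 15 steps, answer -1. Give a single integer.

Step 1: cell (2,0)='F' (+4 fires, +2 burnt)
  -> target ignites at step 1
Step 2: cell (2,0)='.' (+4 fires, +4 burnt)
Step 3: cell (2,0)='.' (+6 fires, +4 burnt)
Step 4: cell (2,0)='.' (+5 fires, +6 burnt)
Step 5: cell (2,0)='.' (+5 fires, +5 burnt)
Step 6: cell (2,0)='.' (+3 fires, +5 burnt)
Step 7: cell (2,0)='.' (+2 fires, +3 burnt)
Step 8: cell (2,0)='.' (+1 fires, +2 burnt)
Step 9: cell (2,0)='.' (+0 fires, +1 burnt)
  fire out at step 9

1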